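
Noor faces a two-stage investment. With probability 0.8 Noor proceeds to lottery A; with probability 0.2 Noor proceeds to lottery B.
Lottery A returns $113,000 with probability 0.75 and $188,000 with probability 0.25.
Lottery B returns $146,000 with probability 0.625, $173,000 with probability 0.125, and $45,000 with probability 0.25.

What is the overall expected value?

$130,225

EV(A) = 0.75 × 113000 + 0.25 × 188000 = 84750 + 47000 = 131750
EV(B) = 0.625 × 146000 + 0.125 × 173000 + 0.25 × 45000 = 91250 + 21625 + 11250 = 124125
Overall = 0.8 × 131750 + 0.2 × 124125 = 105400 + 24825 = 130225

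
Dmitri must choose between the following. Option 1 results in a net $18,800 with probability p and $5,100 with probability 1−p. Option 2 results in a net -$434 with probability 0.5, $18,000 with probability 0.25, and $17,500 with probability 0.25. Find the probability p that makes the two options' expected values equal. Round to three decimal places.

EV(Option 2) = 0.5 × (-434) + 0.25 × 18000 + 0.25 × 17500 = -217 + 4500 + 4375 = 8658
p·18800 + (1−p)·5100 = 8658
13700p + 5100 = 8658
p = (8658 − 5100) / 13700

p = 0.260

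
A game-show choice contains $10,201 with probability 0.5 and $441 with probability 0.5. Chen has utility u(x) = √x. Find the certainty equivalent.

E[u] = 0.5·√10201 + 0.5·√441 = 0.5·101 + 0.5·21 = 61
CE = (61)² = 3721

$3,721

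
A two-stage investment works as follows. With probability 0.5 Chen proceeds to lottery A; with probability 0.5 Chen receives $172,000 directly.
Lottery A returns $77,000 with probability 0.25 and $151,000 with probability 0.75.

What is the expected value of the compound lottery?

$152,250

EV(A) = 0.25 × 77000 + 0.75 × 151000 = 19250 + 113250 = 132500
Branch B: 172000 (certain)
Overall = 0.5 × 132500 + 0.5 × 172000 = 66250 + 86000 = 152250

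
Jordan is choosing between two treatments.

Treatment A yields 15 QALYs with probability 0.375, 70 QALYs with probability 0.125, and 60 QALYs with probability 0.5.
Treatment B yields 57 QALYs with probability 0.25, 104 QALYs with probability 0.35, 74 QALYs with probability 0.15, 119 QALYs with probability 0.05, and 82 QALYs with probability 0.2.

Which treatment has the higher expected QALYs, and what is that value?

Treatment A = 0.375 × 15 + 0.125 × 70 + 0.5 × 60 = 5.625 + 8.75 + 30 = 44.375
Treatment B = 0.25 × 57 + 0.35 × 104 + 0.15 × 74 + 0.05 × 119 + 0.2 × 82 = 14.25 + 36.4 + 11.1 + 5.95 + 16.4 = 84.1

Treatment B (84.1 QALYs)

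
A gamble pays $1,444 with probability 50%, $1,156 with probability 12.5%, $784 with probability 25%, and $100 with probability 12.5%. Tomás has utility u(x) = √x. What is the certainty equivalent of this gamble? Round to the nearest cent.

$992.25

E[u] = 0.5·√1444 + 0.125·√1156 + 0.25·√784 + 0.125·√100 = 0.5·38 + 0.125·34 + 0.25·28 + 0.125·10 = 31.5
CE = (31.5)² = 992.25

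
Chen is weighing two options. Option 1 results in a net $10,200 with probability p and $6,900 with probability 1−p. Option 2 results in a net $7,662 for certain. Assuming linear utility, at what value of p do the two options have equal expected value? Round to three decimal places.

p = 0.231

p·10200 + (1−p)·6900 = 7662
3300p + 6900 = 7662
p = (7662 − 6900) / 3300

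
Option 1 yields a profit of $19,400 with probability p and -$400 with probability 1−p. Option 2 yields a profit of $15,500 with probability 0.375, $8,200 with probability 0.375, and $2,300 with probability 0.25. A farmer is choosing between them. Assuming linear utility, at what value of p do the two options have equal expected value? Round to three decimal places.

p = 0.498

EV(Option 2) = 0.375 × 15500 + 0.375 × 8200 + 0.25 × 2300 = 5812.5 + 3075 + 575 = 9462.5
p·19400 + (1−p)·(-400) = 9462.5
19800p − 400 = 9462.5
p = (9462.5 + 400) / 19800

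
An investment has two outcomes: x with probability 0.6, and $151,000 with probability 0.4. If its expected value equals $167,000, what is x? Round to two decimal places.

0.6·x + 0.4·151000 = 167000
0.6·x = 167000 − 60400 = 106600
x = 106600 / 0.6 = 177666.6667

x = $177,666.67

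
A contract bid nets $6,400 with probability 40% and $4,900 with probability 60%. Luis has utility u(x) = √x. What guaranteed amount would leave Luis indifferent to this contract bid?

E[u] = 0.4·√6400 + 0.6·√4900 = 0.4·80 + 0.6·70 = 74
CE = (74)² = 5476

$5,476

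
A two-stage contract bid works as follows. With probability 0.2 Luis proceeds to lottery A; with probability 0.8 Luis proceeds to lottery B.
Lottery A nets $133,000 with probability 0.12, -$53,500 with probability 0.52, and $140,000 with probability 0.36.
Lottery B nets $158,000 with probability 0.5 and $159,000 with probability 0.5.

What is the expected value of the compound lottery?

$134,508

EV(A) = 0.12 × 133000 + 0.52 × (-53500) + 0.36 × 140000 = 15960 − 27820 + 50400 = 38540
EV(B) = 0.5 × 158000 + 0.5 × 159000 = 79000 + 79500 = 158500
Overall = 0.2 × 38540 + 0.8 × 158500 = 7708 + 126800 = 134508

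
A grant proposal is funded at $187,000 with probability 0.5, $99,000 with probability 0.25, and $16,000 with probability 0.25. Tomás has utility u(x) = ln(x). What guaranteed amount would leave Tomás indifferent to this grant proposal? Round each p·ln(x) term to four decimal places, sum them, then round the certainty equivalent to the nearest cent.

$86,266.79

E[u] = 0.5·ln(187000) + 0.25·ln(99000) + 0.25·ln(16000) = 6.0694 + 2.8757 + 2.4201 = 11.3652
CE = e^11.3652 ≈ 86266.79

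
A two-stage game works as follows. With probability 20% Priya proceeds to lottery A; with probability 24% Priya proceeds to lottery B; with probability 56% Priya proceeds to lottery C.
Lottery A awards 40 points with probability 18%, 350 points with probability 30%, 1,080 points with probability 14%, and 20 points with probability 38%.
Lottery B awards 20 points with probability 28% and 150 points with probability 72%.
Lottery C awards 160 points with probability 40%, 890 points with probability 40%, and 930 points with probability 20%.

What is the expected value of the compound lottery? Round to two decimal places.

420.82 points

EV(A) = 0.18 × 40 + 0.3 × 350 + 0.14 × 1080 + 0.38 × 20 = 7.2 + 105 + 151.2 + 7.6 = 271
EV(B) = 0.28 × 20 + 0.72 × 150 = 5.6 + 108 = 113.6
EV(C) = 0.4 × 160 + 0.4 × 890 + 0.2 × 930 = 64 + 356 + 186 = 606
Overall = 0.2 × 271 + 0.24 × 113.6 + 0.56 × 606 = 54.2 + 27.264 + 339.36 = 420.824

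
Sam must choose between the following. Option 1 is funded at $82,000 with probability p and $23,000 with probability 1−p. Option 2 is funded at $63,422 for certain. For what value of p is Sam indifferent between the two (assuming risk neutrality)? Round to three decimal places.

p = 0.685

p·82000 + (1−p)·23000 = 63422
59000p + 23000 = 63422
p = (63422 − 23000) / 59000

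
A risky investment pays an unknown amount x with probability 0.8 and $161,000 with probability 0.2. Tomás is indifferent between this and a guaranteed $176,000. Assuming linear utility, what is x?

x = $179,750

0.8·x + 0.2·161000 = 176000
0.8·x = 176000 − 32200 = 143800
x = 143800 / 0.8 = 179750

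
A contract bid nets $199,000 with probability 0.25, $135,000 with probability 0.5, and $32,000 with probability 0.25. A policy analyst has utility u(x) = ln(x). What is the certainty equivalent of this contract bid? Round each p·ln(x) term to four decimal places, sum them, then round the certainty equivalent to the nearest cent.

E[u] = 0.25·ln(199000) + 0.5·ln(135000) + 0.25·ln(32000) = 3.0503 + 5.9065 + 2.5934 = 11.5502
CE = e^11.5502 ≈ 103797.79

$103,797.79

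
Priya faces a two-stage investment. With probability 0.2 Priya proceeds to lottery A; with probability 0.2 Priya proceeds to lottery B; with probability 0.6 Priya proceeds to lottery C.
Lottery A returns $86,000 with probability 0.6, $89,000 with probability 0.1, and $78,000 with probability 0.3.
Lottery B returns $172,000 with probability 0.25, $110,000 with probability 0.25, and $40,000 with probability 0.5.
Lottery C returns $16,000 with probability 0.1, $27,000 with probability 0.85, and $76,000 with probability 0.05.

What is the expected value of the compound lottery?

$51,890

EV(A) = 0.6 × 86000 + 0.1 × 89000 + 0.3 × 78000 = 51600 + 8900 + 23400 = 83900
EV(B) = 0.25 × 172000 + 0.25 × 110000 + 0.5 × 40000 = 43000 + 27500 + 20000 = 90500
EV(C) = 0.1 × 16000 + 0.85 × 27000 + 0.05 × 76000 = 1600 + 22950 + 3800 = 28350
Overall = 0.2 × 83900 + 0.2 × 90500 + 0.6 × 28350 = 16780 + 18100 + 17010 = 51890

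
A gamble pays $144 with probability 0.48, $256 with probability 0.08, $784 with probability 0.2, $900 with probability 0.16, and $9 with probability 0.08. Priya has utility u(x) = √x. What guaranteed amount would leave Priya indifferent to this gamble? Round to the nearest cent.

$312.58

E[u] = 0.48·√144 + 0.08·√256 + 0.2·√784 + 0.16·√900 + 0.08·√9 = 0.48·12 + 0.08·16 + 0.2·28 + 0.16·30 + 0.08·3 = 17.68
CE = (17.68)² = 312.5824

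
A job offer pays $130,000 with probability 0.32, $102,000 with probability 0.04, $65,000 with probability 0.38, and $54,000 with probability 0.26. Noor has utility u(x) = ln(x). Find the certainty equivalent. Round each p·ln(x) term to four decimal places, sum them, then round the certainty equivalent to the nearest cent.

$78,731.61

E[u] = 0.32·ln(130000) + 0.04·ln(102000) + 0.38·ln(65000) + 0.26·ln(54000) = 3.7681 + 0.4613 + 4.2112 + 2.8332 = 11.2738
CE = e^11.2738 ≈ 78731.61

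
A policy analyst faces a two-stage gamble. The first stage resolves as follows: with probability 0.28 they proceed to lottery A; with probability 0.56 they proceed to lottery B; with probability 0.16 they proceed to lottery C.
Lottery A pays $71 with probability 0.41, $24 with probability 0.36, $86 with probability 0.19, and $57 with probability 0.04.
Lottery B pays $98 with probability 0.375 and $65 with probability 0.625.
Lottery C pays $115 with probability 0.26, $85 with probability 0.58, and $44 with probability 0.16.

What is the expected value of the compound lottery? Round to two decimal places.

$72.91

EV(A) = 0.41 × 71 + 0.36 × 24 + 0.19 × 86 + 0.04 × 57 = 29.11 + 8.64 + 16.34 + 2.28 = 56.37
EV(B) = 0.375 × 98 + 0.625 × 65 = 36.75 + 40.625 = 77.375
EV(C) = 0.26 × 115 + 0.58 × 85 + 0.16 × 44 = 29.9 + 49.3 + 7.04 = 86.24
Overall = 0.28 × 56.37 + 0.56 × 77.375 + 0.16 × 86.24 = 15.7836 + 43.33 + 13.7984 = 72.912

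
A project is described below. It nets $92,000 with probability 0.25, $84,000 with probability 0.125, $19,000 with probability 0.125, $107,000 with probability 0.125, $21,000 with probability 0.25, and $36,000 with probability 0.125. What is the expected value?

$59,000

EV = 0.25 × 92000 + 0.125 × 84000 + 0.125 × 19000 + 0.125 × 107000 + 0.25 × 21000 + 0.125 × 36000 = 23000 + 10500 + 2375 + 13375 + 5250 + 4500 = 59000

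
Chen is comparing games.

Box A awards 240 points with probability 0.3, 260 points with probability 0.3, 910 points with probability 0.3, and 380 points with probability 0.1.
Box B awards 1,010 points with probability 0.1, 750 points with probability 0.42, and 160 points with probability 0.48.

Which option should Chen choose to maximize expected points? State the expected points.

Box B (492.8 points)

Box A = 0.3 × 240 + 0.3 × 260 + 0.3 × 910 + 0.1 × 380 = 72 + 78 + 273 + 38 = 461
Box B = 0.1 × 1010 + 0.42 × 750 + 0.48 × 160 = 101 + 315 + 76.8 = 492.8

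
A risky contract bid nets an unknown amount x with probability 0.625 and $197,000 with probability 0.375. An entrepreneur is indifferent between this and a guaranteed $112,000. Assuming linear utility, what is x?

0.625·x + 0.375·197000 = 112000
0.625·x = 112000 − 73875 = 38125
x = 38125 / 0.625 = 61000

x = $61,000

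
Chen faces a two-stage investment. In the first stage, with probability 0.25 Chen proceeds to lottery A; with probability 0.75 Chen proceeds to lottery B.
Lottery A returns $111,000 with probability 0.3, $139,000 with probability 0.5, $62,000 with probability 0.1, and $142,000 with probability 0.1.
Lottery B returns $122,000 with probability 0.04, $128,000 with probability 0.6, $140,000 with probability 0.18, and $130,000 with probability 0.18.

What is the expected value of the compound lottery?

EV(A) = 0.3 × 111000 + 0.5 × 139000 + 0.1 × 62000 + 0.1 × 142000 = 33300 + 69500 + 6200 + 14200 = 123200
EV(B) = 0.04 × 122000 + 0.6 × 128000 + 0.18 × 140000 + 0.18 × 130000 = 4880 + 76800 + 25200 + 23400 = 130280
Overall = 0.25 × 123200 + 0.75 × 130280 = 30800 + 97710 = 128510

$128,510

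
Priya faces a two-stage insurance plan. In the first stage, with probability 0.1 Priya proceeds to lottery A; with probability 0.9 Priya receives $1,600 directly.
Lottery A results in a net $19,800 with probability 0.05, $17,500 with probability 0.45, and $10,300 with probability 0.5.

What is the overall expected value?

$2,841.50

EV(A) = 0.05 × 19800 + 0.45 × 17500 + 0.5 × 10300 = 990 + 7875 + 5150 = 14015
Branch B: 1600 (certain)
Overall = 0.1 × 14015 + 0.9 × 1600 = 1401.5 + 1440 = 2841.5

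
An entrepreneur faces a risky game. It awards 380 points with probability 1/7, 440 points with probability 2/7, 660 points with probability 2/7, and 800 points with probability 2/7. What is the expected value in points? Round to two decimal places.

597.14 points

EV = 1/7 × 380 + 2/7 × 440 + 2/7 × 660 + 2/7 × 800 = 54.2857 + 125.7143 + 188.5714 + 228.5714 = 597.1429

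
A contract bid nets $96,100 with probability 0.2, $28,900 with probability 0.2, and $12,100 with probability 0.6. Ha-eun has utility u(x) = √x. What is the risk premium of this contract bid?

E[u] = 0.2·√96100 + 0.2·√28900 + 0.6·√12100 = 0.2·310 + 0.2·170 + 0.6·110 = 162
CE = (162)² = 26244
Risk premium = EV − CE = 32260 − 26244 = 6016

$6,016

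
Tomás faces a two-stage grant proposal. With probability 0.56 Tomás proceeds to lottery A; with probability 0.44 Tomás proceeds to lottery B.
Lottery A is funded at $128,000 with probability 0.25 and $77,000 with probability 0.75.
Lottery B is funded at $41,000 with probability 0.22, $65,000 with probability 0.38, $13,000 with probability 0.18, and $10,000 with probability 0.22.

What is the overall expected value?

$67,094.40

EV(A) = 0.25 × 128000 + 0.75 × 77000 = 32000 + 57750 = 89750
EV(B) = 0.22 × 41000 + 0.38 × 65000 + 0.18 × 13000 + 0.22 × 10000 = 9020 + 24700 + 2340 + 2200 = 38260
Overall = 0.56 × 89750 + 0.44 × 38260 = 50260 + 16834.4 = 67094.4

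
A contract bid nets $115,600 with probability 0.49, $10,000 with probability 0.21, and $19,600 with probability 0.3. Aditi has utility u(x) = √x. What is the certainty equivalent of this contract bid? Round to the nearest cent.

$52,716.16

E[u] = 0.49·√115600 + 0.21·√10000 + 0.3·√19600 = 0.49·340 + 0.21·100 + 0.3·140 = 229.6
CE = (229.6)² = 52716.16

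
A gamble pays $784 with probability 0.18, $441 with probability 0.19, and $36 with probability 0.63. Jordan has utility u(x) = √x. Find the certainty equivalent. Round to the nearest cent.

$164.10

E[u] = 0.18·√784 + 0.19·√441 + 0.63·√36 = 0.18·28 + 0.19·21 + 0.63·6 = 12.81
CE = (12.81)² = 164.0961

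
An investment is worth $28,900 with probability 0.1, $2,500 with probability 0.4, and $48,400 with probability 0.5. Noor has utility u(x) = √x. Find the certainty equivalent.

$21,609

E[u] = 0.1·√28900 + 0.4·√2500 + 0.5·√48400 = 0.1·170 + 0.4·50 + 0.5·220 = 147
CE = (147)² = 21609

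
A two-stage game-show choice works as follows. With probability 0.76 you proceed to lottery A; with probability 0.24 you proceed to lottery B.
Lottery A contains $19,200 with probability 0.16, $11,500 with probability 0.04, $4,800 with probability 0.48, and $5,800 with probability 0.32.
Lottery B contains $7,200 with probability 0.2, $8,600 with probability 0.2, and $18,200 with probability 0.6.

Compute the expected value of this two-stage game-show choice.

$9,225.12

EV(A) = 0.16 × 19200 + 0.04 × 11500 + 0.48 × 4800 + 0.32 × 5800 = 3072 + 460 + 2304 + 1856 = 7692
EV(B) = 0.2 × 7200 + 0.2 × 8600 + 0.6 × 18200 = 1440 + 1720 + 10920 = 14080
Overall = 0.76 × 7692 + 0.24 × 14080 = 5845.92 + 3379.2 = 9225.12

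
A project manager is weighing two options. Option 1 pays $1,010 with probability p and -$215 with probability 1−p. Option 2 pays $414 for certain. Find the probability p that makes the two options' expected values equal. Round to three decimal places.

p·1010 + (1−p)·(-215) = 414
1225p − 215 = 414
p = (414 + 215) / 1225

p = 0.513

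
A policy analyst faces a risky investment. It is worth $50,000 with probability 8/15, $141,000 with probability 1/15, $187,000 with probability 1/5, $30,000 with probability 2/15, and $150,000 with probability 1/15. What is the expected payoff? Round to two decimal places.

$87,466.67

EV = 8/15 × 50000 + 1/15 × 141000 + 1/5 × 187000 + 2/15 × 30000 + 1/15 × 150000 = 26666.6667 + 9400 + 37400 + 4000 + 10000 = 87466.6667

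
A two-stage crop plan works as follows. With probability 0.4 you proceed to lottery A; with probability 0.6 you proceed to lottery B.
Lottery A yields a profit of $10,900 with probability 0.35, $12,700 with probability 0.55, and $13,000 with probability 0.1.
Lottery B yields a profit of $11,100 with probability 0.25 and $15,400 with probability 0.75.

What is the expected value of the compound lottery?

$13,435

EV(A) = 0.35 × 10900 + 0.55 × 12700 + 0.1 × 13000 = 3815 + 6985 + 1300 = 12100
EV(B) = 0.25 × 11100 + 0.75 × 15400 = 2775 + 11550 = 14325
Overall = 0.4 × 12100 + 0.6 × 14325 = 4840 + 8595 = 13435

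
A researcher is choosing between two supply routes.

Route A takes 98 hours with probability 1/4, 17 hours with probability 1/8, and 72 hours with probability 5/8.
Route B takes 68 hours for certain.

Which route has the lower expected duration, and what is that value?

Route B (68 hours)

Route A = 1/4 × 98 + 1/8 × 17 + 5/8 × 72 = 24.5 + 2.125 + 45 = 71.625
Route B: 68 (certain)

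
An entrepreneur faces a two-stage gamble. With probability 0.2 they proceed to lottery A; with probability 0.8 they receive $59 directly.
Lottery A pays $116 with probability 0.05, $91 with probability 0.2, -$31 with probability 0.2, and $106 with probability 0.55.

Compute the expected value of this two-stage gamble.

EV(A) = 0.05 × 116 + 0.2 × 91 + 0.2 × (-31) + 0.55 × 106 = 5.8 + 18.2 − 6.2 + 58.3 = 76.1
Branch B: 59 (certain)
Overall = 0.2 × 76.1 + 0.8 × 59 = 15.22 + 47.2 = 62.42

$62.42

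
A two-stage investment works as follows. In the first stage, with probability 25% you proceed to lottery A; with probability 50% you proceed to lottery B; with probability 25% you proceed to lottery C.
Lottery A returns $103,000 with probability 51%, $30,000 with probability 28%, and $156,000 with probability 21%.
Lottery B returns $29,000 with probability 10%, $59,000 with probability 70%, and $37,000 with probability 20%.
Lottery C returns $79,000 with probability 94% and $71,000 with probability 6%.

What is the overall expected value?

$68,852.50

EV(A) = 0.51 × 103000 + 0.28 × 30000 + 0.21 × 156000 = 52530 + 8400 + 32760 = 93690
EV(B) = 0.1 × 29000 + 0.7 × 59000 + 0.2 × 37000 = 2900 + 41300 + 7400 = 51600
EV(C) = 0.94 × 79000 + 0.06 × 71000 = 74260 + 4260 = 78520
Overall = 0.25 × 93690 + 0.5 × 51600 + 0.25 × 78520 = 23422.5 + 25800 + 19630 = 68852.5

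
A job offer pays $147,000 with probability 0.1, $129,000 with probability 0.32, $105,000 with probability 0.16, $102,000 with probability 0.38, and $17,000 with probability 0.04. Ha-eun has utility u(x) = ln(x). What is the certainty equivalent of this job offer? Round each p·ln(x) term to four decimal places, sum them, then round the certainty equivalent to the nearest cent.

$106,649.18

E[u] = 0.1·ln(147000) + 0.32·ln(129000) + 0.16·ln(105000) + 0.38·ln(102000) + 0.04·ln(17000) = 1.1898 + 3.7656 + 1.8499 + 4.3824 + 0.3896 = 11.5773
CE = e^11.5773 ≈ 106649.18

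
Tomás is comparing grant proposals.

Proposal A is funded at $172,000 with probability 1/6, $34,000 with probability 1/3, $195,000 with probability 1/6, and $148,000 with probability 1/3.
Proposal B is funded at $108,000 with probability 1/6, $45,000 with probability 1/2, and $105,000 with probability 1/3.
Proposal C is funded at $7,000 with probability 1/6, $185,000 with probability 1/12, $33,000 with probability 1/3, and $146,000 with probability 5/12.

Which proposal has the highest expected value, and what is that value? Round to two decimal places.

Proposal A ($121,833.33)

Proposal A = 1/6 × 172000 + 1/3 × 34000 + 1/6 × 195000 + 1/3 × 148000 = 28666.6667 + 11333.3333 + 32500 + 49333.3333 = 121833.3333
Proposal B = 1/6 × 108000 + 1/2 × 45000 + 1/3 × 105000 = 18000 + 22500 + 35000 = 75500
Proposal C = 1/6 × 7000 + 1/12 × 185000 + 1/3 × 33000 + 5/12 × 146000 = 1166.6667 + 15416.6667 + 11000 + 60833.3333 = 88416.6667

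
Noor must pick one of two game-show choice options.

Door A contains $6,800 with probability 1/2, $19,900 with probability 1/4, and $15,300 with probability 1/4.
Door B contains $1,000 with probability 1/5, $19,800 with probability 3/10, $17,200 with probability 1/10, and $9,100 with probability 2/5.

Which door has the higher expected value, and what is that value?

Door A = 1/2 × 6800 + 1/4 × 19900 + 1/4 × 15300 = 3400 + 4975 + 3825 = 12200
Door B = 1/5 × 1000 + 3/10 × 19800 + 1/10 × 17200 + 2/5 × 9100 = 200 + 5940 + 1720 + 3640 = 11500

Door A ($12,200)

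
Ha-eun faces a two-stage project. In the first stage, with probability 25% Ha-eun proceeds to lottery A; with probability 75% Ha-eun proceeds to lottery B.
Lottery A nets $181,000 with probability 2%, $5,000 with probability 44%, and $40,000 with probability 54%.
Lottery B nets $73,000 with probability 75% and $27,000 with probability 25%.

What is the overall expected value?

$52,980

EV(A) = 0.02 × 181000 + 0.44 × 5000 + 0.54 × 40000 = 3620 + 2200 + 21600 = 27420
EV(B) = 0.75 × 73000 + 0.25 × 27000 = 54750 + 6750 = 61500
Overall = 0.25 × 27420 + 0.75 × 61500 = 6855 + 46125 = 52980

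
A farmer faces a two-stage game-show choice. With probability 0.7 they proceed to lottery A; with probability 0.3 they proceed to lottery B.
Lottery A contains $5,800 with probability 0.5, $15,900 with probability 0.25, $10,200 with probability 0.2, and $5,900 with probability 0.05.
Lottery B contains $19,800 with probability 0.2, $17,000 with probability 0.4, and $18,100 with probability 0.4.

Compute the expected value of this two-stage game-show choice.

$11,847

EV(A) = 0.5 × 5800 + 0.25 × 15900 + 0.2 × 10200 + 0.05 × 5900 = 2900 + 3975 + 2040 + 295 = 9210
EV(B) = 0.2 × 19800 + 0.4 × 17000 + 0.4 × 18100 = 3960 + 6800 + 7240 = 18000
Overall = 0.7 × 9210 + 0.3 × 18000 = 6447 + 5400 = 11847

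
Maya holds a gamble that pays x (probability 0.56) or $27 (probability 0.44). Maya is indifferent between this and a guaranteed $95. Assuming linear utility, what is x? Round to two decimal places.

0.56·x + 0.44·27 = 95
0.56·x = 95 − 11.88 = 83.12
x = 83.12 / 0.56 = 148.4286

x = $148.43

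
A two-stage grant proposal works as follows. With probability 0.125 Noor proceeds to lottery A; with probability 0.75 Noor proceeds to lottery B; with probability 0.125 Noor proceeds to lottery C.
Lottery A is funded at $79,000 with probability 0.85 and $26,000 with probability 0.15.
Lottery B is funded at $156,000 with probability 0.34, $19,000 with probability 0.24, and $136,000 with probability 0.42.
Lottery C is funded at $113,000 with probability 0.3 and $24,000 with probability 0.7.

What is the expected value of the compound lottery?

EV(A) = 0.85 × 79000 + 0.15 × 26000 = 67150 + 3900 = 71050
EV(B) = 0.34 × 156000 + 0.24 × 19000 + 0.42 × 136000 = 53040 + 4560 + 57120 = 114720
EV(C) = 0.3 × 113000 + 0.7 × 24000 = 33900 + 16800 = 50700
Overall = 0.125 × 71050 + 0.75 × 114720 + 0.125 × 50700 = 8881.25 + 86040 + 6337.5 = 101258.75

$101,258.75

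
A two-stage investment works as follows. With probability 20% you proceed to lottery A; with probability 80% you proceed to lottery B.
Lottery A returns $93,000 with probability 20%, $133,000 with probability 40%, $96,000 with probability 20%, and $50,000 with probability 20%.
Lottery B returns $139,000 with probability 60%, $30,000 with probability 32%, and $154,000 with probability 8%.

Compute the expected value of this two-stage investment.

$104,456

EV(A) = 0.2 × 93000 + 0.4 × 133000 + 0.2 × 96000 + 0.2 × 50000 = 18600 + 53200 + 19200 + 10000 = 101000
EV(B) = 0.6 × 139000 + 0.32 × 30000 + 0.08 × 154000 = 83400 + 9600 + 12320 = 105320
Overall = 0.2 × 101000 + 0.8 × 105320 = 20200 + 84256 = 104456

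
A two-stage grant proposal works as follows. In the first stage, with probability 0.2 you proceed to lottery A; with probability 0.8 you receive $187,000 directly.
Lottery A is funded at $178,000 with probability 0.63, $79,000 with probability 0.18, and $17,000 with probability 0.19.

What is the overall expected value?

EV(A) = 0.63 × 178000 + 0.18 × 79000 + 0.19 × 17000 = 112140 + 14220 + 3230 = 129590
Branch B: 187000 (certain)
Overall = 0.2 × 129590 + 0.8 × 187000 = 25918 + 149600 = 175518

$175,518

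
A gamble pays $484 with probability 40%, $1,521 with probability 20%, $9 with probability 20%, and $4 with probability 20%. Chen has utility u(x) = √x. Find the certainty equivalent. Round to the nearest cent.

$309.76

E[u] = 0.4·√484 + 0.2·√1521 + 0.2·√9 + 0.2·√4 = 0.4·22 + 0.2·39 + 0.2·3 + 0.2·2 = 17.6
CE = (17.6)² = 309.76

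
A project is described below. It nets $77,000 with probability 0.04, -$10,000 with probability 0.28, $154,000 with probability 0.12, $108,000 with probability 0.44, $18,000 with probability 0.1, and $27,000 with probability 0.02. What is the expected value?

EV = 0.04 × 77000 + 0.28 × (-10000) + 0.12 × 154000 + 0.44 × 108000 + 0.1 × 18000 + 0.02 × 27000 = 3080 − 2800 + 18480 + 47520 + 1800 + 540 = 68620

$68,620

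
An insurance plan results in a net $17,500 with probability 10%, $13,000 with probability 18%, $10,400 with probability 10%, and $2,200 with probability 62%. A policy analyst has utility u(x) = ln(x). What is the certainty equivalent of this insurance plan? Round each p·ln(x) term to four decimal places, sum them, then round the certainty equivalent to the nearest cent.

$4,353.78

E[u] = 0.1·ln(17500) + 0.18·ln(13000) + 0.1·ln(10400) + 0.62·ln(2200) = 0.9770 + 1.7051 + 0.9250 + 4.7717 = 8.3788
CE = e^8.3788 ≈ 4353.78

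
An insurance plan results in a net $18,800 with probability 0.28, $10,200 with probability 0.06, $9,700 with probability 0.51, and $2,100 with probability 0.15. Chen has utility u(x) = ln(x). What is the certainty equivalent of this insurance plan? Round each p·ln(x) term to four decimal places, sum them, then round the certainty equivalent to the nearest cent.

E[u] = 0.28·ln(18800) + 0.06·ln(10200) + 0.51·ln(9700) + 0.15·ln(2100) = 2.7557 + 0.5538 + 4.6817 + 1.1475 = 9.1387
CE = e^9.1387 ≈ 9308.66

$9,308.66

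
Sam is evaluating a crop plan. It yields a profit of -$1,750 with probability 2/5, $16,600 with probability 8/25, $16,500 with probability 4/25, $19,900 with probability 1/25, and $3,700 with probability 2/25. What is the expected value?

EV = 2/5 × (-1750) + 8/25 × 16600 + 4/25 × 16500 + 1/25 × 19900 + 2/25 × 3700 = -700 + 5312 + 2640 + 796 + 296 = 8344

$8,344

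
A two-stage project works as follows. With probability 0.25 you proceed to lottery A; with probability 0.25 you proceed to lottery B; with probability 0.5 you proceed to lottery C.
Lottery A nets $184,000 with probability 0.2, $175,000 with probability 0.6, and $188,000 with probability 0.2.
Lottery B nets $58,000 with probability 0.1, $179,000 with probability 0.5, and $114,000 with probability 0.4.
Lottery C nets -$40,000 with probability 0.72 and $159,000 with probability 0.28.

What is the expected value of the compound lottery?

EV(A) = 0.2 × 184000 + 0.6 × 175000 + 0.2 × 188000 = 36800 + 105000 + 37600 = 179400
EV(B) = 0.1 × 58000 + 0.5 × 179000 + 0.4 × 114000 = 5800 + 89500 + 45600 = 140900
EV(C) = 0.72 × (-40000) + 0.28 × 159000 = -28800 + 44520 = 15720
Overall = 0.25 × 179400 + 0.25 × 140900 + 0.5 × 15720 = 44850 + 35225 + 7860 = 87935

$87,935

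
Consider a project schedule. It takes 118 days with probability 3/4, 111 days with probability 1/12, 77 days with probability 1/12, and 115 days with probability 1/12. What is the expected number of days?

EV = 3/4 × 118 + 1/12 × 111 + 1/12 × 77 + 1/12 × 115 = 88.5 + 9.25 + 6.4167 + 9.5833 = 113.75

113.75 days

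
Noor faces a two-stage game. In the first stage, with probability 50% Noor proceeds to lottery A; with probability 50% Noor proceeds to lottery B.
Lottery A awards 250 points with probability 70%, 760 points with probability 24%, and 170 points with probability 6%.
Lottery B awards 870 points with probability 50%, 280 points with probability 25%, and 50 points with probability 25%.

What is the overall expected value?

EV(A) = 0.7 × 250 + 0.24 × 760 + 0.06 × 170 = 175 + 182.4 + 10.2 = 367.6
EV(B) = 0.5 × 870 + 0.25 × 280 + 0.25 × 50 = 435 + 70 + 12.5 = 517.5
Overall = 0.5 × 367.6 + 0.5 × 517.5 = 183.8 + 258.75 = 442.55

442.55 points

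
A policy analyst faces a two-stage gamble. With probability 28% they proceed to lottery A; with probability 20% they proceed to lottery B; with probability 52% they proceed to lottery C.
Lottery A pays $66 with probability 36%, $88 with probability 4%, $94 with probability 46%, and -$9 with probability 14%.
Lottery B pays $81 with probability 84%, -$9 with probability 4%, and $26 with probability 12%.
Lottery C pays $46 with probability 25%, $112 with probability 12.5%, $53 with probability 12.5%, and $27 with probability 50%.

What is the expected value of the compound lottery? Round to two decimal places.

EV(A) = 0.36 × 66 + 0.04 × 88 + 0.46 × 94 + 0.14 × (-9) = 23.76 + 3.52 + 43.24 − 1.26 = 69.26
EV(B) = 0.84 × 81 + 0.04 × (-9) + 0.12 × 26 = 68.04 − 0.36 + 3.12 = 70.8
EV(C) = 0.25 × 46 + 0.125 × 112 + 0.125 × 53 + 0.5 × 27 = 11.5 + 14 + 6.625 + 13.5 = 45.625
Overall = 0.28 × 69.26 + 0.2 × 70.8 + 0.52 × 45.625 = 19.3928 + 14.16 + 23.725 = 57.2778

$57.28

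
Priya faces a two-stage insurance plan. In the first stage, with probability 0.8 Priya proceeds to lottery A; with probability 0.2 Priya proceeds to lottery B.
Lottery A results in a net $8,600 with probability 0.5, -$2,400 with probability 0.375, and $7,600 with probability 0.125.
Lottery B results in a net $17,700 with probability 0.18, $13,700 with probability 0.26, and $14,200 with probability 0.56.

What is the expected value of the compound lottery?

$6,420

EV(A) = 0.5 × 8600 + 0.375 × (-2400) + 0.125 × 7600 = 4300 − 900 + 950 = 4350
EV(B) = 0.18 × 17700 + 0.26 × 13700 + 0.56 × 14200 = 3186 + 3562 + 7952 = 14700
Overall = 0.8 × 4350 + 0.2 × 14700 = 3480 + 2940 = 6420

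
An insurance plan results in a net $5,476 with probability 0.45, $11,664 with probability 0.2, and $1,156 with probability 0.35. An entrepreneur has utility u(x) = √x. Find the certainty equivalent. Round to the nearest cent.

$4,462.24

E[u] = 0.45·√5476 + 0.2·√11664 + 0.35·√1156 = 0.45·74 + 0.2·108 + 0.35·34 = 66.8
CE = (66.8)² = 4462.24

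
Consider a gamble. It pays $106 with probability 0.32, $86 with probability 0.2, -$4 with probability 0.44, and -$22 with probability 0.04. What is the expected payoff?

EV = 0.32 × 106 + 0.2 × 86 + 0.44 × (-4) + 0.04 × (-22) = 33.92 + 17.2 − 1.76 − 0.88 = 48.48

$48.48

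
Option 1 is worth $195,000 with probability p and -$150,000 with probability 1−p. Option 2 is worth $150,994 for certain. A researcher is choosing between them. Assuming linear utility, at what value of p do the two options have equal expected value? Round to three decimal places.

p = 0.872

p·195000 + (1−p)·(-150000) = 150994
345000p − 150000 = 150994
p = (150994 + 150000) / 345000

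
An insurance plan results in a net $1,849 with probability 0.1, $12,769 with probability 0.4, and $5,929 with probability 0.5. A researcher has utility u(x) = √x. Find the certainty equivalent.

$7,744

E[u] = 0.1·√1849 + 0.4·√12769 + 0.5·√5929 = 0.1·43 + 0.4·113 + 0.5·77 = 88
CE = (88)² = 7744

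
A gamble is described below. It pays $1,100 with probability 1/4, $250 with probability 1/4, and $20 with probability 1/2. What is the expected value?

EV = 1/4 × 1100 + 1/4 × 250 + 1/2 × 20 = 275 + 62.5 + 10 = 347.5

$347.50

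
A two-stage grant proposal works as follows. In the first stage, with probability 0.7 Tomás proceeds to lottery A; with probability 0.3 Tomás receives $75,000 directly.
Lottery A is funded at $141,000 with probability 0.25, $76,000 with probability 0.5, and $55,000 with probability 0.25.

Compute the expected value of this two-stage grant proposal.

$83,400

EV(A) = 0.25 × 141000 + 0.5 × 76000 + 0.25 × 55000 = 35250 + 38000 + 13750 = 87000
Branch B: 75000 (certain)
Overall = 0.7 × 87000 + 0.3 × 75000 = 60900 + 22500 = 83400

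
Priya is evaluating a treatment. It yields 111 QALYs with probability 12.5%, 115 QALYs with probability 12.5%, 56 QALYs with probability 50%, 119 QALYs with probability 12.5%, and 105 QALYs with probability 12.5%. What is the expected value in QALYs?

EV = 0.125 × 111 + 0.125 × 115 + 0.5 × 56 + 0.125 × 119 + 0.125 × 105 = 13.875 + 14.375 + 28 + 14.875 + 13.125 = 84.25

84.25 QALYs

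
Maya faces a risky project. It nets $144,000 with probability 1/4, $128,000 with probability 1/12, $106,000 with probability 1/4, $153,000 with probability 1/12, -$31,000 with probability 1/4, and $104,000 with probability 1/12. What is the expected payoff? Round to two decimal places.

EV = 1/4 × 144000 + 1/12 × 128000 + 1/4 × 106000 + 1/12 × 153000 + 1/4 × (-31000) + 1/12 × 104000 = 36000 + 10666.6667 + 26500 + 12750 − 7750 + 8666.6667 = 86833.3333

$86,833.33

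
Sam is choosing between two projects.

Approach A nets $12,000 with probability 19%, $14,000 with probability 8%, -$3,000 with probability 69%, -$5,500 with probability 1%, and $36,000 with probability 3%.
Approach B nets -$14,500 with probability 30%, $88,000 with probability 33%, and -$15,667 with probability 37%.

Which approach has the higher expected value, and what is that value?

Approach A = 0.19 × 12000 + 0.08 × 14000 + 0.69 × (-3000) + 0.01 × (-5500) + 0.03 × 36000 = 2280 + 1120 − 2070 − 55 + 1080 = 2355
Approach B = 0.3 × (-14500) + 0.33 × 88000 + 0.37 × (-15667) = -4350 + 29040 − 5796.79 = 18893.21

Approach B ($18,893.21)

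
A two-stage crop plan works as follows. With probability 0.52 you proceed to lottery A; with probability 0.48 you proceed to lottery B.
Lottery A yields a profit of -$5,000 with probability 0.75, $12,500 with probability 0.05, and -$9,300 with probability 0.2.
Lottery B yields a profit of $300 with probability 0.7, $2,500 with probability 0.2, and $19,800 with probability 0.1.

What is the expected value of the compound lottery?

-$1,301

EV(A) = 0.75 × (-5000) + 0.05 × 12500 + 0.2 × (-9300) = -3750 + 625 − 1860 = -4985
EV(B) = 0.7 × 300 + 0.2 × 2500 + 0.1 × 19800 = 210 + 500 + 1980 = 2690
Overall = 0.52 × (-4985) + 0.48 × 2690 = -2592.2 + 1291.2 = -1301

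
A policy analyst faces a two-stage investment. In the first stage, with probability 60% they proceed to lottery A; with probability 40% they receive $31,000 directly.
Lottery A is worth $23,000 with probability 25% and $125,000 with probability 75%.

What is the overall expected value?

EV(A) = 0.25 × 23000 + 0.75 × 125000 = 5750 + 93750 = 99500
Branch B: 31000 (certain)
Overall = 0.6 × 99500 + 0.4 × 31000 = 59700 + 12400 = 72100

$72,100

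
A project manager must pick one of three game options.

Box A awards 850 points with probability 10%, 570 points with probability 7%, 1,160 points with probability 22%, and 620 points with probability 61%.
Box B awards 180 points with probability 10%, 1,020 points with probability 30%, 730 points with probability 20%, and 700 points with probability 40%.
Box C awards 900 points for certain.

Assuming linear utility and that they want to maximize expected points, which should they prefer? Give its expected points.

Box A = 0.1 × 850 + 0.07 × 570 + 0.22 × 1160 + 0.61 × 620 = 85 + 39.9 + 255.2 + 378.2 = 758.3
Box B = 0.1 × 180 + 0.3 × 1020 + 0.2 × 730 + 0.4 × 700 = 18 + 306 + 146 + 280 = 750
Box C: 900 (certain)

Box C (900 points)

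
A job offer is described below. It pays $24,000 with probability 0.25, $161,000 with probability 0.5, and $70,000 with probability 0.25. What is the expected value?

$104,000

EV = 0.25 × 24000 + 0.5 × 161000 + 0.25 × 70000 = 6000 + 80500 + 17500 = 104000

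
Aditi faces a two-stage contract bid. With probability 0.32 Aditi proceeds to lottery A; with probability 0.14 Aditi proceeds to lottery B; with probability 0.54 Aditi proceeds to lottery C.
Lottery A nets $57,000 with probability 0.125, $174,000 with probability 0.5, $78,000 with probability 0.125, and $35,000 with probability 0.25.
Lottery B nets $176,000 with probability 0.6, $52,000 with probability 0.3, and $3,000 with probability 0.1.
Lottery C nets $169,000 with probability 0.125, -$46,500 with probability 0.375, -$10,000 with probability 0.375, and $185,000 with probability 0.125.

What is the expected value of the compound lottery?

$65,503.75

EV(A) = 0.125 × 57000 + 0.5 × 174000 + 0.125 × 78000 + 0.25 × 35000 = 7125 + 87000 + 9750 + 8750 = 112625
EV(B) = 0.6 × 176000 + 0.3 × 52000 + 0.1 × 3000 = 105600 + 15600 + 300 = 121500
EV(C) = 0.125 × 169000 + 0.375 × (-46500) + 0.375 × (-10000) + 0.125 × 185000 = 21125 − 17437.5 − 3750 + 23125 = 23062.5
Overall = 0.32 × 112625 + 0.14 × 121500 + 0.54 × 23062.5 = 36040 + 17010 + 12453.75 = 65503.75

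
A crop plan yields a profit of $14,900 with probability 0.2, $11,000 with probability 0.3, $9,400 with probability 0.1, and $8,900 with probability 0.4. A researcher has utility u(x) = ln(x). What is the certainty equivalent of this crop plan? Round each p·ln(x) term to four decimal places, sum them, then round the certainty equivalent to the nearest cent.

E[u] = 0.2·ln(14900) + 0.3·ln(11000) + 0.1·ln(9400) + 0.4·ln(8900) = 1.9218 + 2.7917 + 0.9148 + 3.6375 = 9.2658
CE = e^9.2658 ≈ 10570.26

$10,570.26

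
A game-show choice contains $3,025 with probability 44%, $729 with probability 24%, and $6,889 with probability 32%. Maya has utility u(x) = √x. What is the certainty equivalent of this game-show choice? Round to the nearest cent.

E[u] = 0.44·√3025 + 0.24·√729 + 0.32·√6889 = 0.44·55 + 0.24·27 + 0.32·83 = 57.24
CE = (57.24)² = 3276.4176

$3,276.42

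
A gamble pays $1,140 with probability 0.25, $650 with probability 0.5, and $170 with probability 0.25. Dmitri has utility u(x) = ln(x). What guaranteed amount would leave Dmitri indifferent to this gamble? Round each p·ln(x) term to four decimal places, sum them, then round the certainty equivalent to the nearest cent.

E[u] = 0.25·ln(1140) + 0.5·ln(650) + 0.25·ln(170) = 1.7597 + 3.2385 + 1.2839 = 6.2821
CE = e^6.2821 ≈ 534.91

$534.91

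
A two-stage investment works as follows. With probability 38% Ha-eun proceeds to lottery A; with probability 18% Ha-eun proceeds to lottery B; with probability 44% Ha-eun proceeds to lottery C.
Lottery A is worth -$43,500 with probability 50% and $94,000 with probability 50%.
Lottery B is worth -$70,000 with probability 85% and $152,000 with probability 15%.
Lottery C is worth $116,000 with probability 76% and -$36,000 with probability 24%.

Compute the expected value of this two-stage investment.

EV(A) = 0.5 × (-43500) + 0.5 × 94000 = -21750 + 47000 = 25250
EV(B) = 0.85 × (-70000) + 0.15 × 152000 = -59500 + 22800 = -36700
EV(C) = 0.76 × 116000 + 0.24 × (-36000) = 88160 − 8640 = 79520
Overall = 0.38 × 25250 + 0.18 × (-36700) + 0.44 × 79520 = 9595 − 6606 + 34988.8 = 37977.8

$37,977.80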